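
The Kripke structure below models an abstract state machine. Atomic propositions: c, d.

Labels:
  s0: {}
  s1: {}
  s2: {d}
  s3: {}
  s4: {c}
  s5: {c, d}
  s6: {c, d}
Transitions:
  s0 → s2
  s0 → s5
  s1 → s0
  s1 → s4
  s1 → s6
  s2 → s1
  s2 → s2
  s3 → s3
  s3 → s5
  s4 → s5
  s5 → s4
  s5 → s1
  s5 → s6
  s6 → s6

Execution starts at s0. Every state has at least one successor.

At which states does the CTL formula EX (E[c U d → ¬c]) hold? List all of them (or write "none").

States satisfying E[c U d → ¬c]: {s0, s1, s2, s3, s4, s5}.
States satisfying EX (E[c U d → ¬c]): {s0, s1, s2, s3, s4, s5}.

{s0, s1, s2, s3, s4, s5}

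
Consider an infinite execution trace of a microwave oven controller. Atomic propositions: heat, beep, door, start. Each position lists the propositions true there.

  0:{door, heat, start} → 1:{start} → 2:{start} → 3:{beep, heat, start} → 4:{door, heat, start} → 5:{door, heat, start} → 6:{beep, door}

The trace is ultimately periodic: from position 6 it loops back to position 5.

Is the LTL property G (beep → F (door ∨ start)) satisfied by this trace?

beep → F (door ∨ start) holds at every position 0..6, and those are all positions ever visited, so G (beep → F (door ∨ start)) holds.
Positions where beep holds: 3, 6.
Check F (door ∨ start) at each: 3→ok, 6→ok.

Satisfied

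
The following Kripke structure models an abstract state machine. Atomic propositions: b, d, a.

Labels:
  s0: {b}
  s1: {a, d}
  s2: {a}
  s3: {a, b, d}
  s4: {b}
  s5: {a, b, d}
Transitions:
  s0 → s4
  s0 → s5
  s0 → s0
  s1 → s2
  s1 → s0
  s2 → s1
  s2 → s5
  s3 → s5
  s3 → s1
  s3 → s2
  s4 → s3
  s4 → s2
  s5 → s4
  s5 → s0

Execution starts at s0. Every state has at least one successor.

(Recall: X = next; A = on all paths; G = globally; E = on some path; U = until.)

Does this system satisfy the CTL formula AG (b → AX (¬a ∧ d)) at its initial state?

Violated

States satisfying b → AX (¬a ∧ d): {s1, s2}.
States satisfying AG (b → AX (¬a ∧ d)): ∅.
s0 is reachable from s0 and violates b → AX (¬a ∧ d), so AG fails at s0.
s0 ∉ Sat(AG (b → AX (¬a ∧ d))).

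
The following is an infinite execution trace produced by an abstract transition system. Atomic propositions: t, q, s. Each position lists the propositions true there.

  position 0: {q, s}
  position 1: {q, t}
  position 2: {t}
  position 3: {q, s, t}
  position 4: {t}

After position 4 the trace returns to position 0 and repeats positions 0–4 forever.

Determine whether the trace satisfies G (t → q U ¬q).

t → q U ¬q holds at every position 0..4, and those are all positions ever visited, so G (t → q U ¬q) holds.
Positions where t holds: 1, 2, 3, 4.
Check q U ¬q at each: 1→ok, 2→ok, 3→ok, 4→ok.

Holds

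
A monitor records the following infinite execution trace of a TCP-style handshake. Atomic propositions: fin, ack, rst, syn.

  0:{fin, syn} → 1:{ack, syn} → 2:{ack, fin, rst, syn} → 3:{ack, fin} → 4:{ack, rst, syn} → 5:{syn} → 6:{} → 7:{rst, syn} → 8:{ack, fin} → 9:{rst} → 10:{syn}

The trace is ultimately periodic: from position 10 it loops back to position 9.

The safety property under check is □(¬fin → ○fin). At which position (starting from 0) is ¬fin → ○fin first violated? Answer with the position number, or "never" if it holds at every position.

Check ¬fin → ○fin at each position in order: 0 ✓, 1 ✓, 2 ✓, 3 ✓.
At position 4 the labels are {ack, rst, syn} and the next position 5 has {syn}, so ¬fin → ○fin is false there. This is the first violation.

4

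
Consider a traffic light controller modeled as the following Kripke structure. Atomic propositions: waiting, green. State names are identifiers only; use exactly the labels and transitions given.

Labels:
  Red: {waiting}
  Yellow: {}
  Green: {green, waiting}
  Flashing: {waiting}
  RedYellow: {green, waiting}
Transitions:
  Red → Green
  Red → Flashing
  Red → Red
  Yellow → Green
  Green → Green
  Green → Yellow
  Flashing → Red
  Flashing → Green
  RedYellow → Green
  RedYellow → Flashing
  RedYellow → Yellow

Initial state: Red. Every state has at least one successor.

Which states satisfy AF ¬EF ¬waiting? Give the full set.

none

States satisfying ¬EF ¬waiting: ∅.
States satisfying AF ¬EF ¬waiting: ∅.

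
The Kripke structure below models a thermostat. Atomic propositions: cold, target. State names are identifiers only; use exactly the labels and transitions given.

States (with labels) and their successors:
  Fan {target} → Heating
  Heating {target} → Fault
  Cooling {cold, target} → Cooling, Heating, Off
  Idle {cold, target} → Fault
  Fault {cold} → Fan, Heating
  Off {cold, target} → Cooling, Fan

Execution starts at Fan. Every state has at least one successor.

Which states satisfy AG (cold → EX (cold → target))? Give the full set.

States satisfying cold → EX (cold → target): {Fan, Heating, Cooling, Fault, Off}.
States satisfying AG (cold → EX (cold → target)): {Fan, Heating, Cooling, Fault, Off}.

{Fan, Heating, Cooling, Fault, Off}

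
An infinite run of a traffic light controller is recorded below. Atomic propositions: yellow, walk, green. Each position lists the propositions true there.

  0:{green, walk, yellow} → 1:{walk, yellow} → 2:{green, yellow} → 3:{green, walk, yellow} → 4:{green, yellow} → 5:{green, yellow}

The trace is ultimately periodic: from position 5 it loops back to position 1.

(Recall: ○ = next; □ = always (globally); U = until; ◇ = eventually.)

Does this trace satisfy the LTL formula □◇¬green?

◇¬green holds at every position 0..5, and those are all positions ever visited, so □◇¬green holds.

Holds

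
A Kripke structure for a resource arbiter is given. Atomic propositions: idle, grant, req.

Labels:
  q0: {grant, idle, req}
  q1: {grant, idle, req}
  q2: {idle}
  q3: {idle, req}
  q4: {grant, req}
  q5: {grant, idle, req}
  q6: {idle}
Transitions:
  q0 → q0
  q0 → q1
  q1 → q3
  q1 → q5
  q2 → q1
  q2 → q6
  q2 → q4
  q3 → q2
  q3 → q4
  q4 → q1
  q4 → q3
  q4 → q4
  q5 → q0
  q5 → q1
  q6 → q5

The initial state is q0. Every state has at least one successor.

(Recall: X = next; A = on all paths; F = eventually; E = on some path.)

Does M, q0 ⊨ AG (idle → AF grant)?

States satisfying idle → AF grant: {q0, q1, q2, q3, q4, q5, q6}.
States satisfying AG (idle → AF grant): {q0, q1, q2, q3, q4, q5, q6}.
Every state reachable from q0 satisfies idle → AF grant.
q0 ∈ Sat(AG (idle → AF grant)).

Holds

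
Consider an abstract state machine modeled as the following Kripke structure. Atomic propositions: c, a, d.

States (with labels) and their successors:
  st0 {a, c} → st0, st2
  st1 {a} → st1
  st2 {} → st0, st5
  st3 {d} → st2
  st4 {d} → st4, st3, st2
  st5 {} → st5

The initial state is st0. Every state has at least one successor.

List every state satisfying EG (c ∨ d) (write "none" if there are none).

{st0, st4}

States satisfying c ∨ d: {st0, st3, st4}.
States satisfying EG (c ∨ d): {st0, st4}.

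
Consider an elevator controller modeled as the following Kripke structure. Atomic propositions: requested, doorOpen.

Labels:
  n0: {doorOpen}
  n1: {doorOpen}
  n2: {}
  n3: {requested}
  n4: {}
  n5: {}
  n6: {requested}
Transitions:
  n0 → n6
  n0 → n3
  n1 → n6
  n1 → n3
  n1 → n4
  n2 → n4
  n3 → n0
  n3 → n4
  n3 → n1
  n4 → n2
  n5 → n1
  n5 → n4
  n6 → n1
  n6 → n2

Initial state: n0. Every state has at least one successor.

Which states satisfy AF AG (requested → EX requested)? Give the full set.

States satisfying AG (requested → EX requested): {n2, n4}.
States satisfying AF AG (requested → EX requested): {n2, n4}.

{n2, n4}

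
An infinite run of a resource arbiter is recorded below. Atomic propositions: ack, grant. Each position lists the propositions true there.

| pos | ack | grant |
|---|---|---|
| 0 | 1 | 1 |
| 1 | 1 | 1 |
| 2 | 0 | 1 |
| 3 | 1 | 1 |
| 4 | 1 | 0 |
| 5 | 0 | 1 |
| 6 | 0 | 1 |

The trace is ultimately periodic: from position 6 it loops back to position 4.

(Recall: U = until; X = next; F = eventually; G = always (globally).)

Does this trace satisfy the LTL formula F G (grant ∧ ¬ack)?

No

G (grant ∧ ¬ack) is false at every position 0..6, so it never becomes true and F G (grant ∧ ¬ack) fails.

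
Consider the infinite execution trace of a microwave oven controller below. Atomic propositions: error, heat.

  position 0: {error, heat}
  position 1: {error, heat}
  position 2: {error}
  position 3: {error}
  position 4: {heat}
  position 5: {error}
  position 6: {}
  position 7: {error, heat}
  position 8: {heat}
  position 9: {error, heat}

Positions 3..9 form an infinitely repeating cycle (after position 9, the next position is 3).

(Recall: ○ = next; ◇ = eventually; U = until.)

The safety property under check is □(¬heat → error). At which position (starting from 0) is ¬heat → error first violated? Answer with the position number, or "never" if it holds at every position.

6

Check ¬heat → error at each position in order: 0 ✓, 1 ✓, 2 ✓, 3 ✓, 4 ✓, 5 ✓.
At position 6 the labels are {}, so ¬heat → error is false there. This is the first violation.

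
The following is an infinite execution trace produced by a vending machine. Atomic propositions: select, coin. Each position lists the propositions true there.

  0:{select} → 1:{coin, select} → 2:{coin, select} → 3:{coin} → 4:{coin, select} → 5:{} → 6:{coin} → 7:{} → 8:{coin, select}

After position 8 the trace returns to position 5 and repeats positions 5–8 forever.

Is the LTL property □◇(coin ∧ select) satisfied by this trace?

◇(coin ∧ select) holds at every position 0..8, and those are all positions ever visited, so □◇(coin ∧ select) holds.

Satisfied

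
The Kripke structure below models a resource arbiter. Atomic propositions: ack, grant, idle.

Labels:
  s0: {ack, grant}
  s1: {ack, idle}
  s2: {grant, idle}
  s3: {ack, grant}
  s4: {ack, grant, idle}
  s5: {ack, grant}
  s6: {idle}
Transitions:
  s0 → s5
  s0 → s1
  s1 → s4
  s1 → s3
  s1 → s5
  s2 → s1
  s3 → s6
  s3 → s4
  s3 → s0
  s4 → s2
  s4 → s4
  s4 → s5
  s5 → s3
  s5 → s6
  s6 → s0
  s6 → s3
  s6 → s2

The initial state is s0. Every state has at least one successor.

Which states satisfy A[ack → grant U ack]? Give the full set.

States satisfying ack → grant: {s0, s2, s3, s4, s5, s6}.
States satisfying ack: {s0, s1, s3, s4, s5}.
States satisfying A[ack → grant U ack]: {s0, s1, s2, s3, s4, s5, s6}.

{s0, s1, s2, s3, s4, s5, s6}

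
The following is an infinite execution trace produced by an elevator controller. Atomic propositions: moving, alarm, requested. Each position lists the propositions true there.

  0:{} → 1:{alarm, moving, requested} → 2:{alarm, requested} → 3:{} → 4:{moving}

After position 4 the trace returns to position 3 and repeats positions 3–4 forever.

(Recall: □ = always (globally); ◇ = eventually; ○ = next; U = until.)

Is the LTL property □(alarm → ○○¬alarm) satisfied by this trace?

alarm → ○○¬alarm holds at every position 0..4, and those are all positions ever visited, so □(alarm → ○○¬alarm) holds.
Positions where alarm holds: 1, 2.
Check ○○¬alarm at each: 1→ok, 2→ok.

Holds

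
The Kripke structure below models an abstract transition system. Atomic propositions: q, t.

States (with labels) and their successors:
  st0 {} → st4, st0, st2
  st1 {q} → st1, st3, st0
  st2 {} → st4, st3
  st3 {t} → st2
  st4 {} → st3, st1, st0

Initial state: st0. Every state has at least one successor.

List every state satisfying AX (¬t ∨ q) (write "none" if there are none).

{st0, st3}

States satisfying ¬t ∨ q: {st0, st1, st2, st4}.
States satisfying AX (¬t ∨ q): {st0, st3}.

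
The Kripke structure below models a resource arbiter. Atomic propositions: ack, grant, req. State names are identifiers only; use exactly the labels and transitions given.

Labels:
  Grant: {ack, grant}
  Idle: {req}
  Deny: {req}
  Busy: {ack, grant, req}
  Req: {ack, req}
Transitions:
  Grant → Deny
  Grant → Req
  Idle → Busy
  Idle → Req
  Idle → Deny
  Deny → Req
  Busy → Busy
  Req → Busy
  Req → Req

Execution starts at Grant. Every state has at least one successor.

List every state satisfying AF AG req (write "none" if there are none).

{Grant, Idle, Deny, Busy, Req}

States satisfying AG req: {Idle, Deny, Busy, Req}.
States satisfying AF AG req: {Grant, Idle, Deny, Busy, Req}.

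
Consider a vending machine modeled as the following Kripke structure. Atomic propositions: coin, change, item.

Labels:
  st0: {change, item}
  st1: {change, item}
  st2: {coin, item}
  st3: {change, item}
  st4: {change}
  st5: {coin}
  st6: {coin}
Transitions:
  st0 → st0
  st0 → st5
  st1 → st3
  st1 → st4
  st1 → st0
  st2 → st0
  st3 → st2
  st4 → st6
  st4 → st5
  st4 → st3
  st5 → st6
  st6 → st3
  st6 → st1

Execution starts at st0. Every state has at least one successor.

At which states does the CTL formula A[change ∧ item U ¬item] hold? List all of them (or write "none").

States satisfying change ∧ item: {st0, st1, st3}.
States satisfying ¬item: {st4, st5, st6}.
States satisfying A[change ∧ item U ¬item]: {st4, st5, st6}.

{st4, st5, st6}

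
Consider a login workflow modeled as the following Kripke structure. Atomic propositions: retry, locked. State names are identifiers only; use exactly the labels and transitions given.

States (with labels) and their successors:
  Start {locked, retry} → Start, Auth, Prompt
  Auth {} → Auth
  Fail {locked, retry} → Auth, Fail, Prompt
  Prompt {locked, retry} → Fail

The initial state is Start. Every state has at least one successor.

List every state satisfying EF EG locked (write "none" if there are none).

{Start, Fail, Prompt}

States satisfying EG locked: {Start, Fail, Prompt}.
States satisfying EF EG locked: {Start, Fail, Prompt}.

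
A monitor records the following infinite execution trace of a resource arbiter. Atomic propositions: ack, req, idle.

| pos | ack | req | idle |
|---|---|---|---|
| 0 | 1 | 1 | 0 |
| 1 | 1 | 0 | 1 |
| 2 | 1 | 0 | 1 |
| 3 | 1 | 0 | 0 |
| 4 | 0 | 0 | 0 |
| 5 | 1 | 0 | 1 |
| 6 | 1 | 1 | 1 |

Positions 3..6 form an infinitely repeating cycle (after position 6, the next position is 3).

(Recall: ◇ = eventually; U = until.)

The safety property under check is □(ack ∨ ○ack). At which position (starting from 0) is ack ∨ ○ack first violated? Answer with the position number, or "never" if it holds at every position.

ack ∨ ○ack holds at every position 0..6, and those are all the positions the trace ever visits, so the invariant □(ack ∨ ○ack) is never violated.

never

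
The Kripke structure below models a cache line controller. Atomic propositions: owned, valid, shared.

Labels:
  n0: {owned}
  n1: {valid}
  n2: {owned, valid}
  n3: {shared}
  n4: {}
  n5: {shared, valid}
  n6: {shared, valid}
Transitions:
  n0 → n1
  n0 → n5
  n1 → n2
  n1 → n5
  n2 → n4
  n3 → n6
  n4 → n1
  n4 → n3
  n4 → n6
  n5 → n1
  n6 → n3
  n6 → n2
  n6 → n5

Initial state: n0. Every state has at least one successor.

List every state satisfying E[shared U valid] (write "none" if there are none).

States satisfying shared: {n3, n5, n6}.
States satisfying valid: {n1, n2, n5, n6}.
States satisfying E[shared U valid]: {n1, n2, n3, n5, n6}.

{n1, n2, n3, n5, n6}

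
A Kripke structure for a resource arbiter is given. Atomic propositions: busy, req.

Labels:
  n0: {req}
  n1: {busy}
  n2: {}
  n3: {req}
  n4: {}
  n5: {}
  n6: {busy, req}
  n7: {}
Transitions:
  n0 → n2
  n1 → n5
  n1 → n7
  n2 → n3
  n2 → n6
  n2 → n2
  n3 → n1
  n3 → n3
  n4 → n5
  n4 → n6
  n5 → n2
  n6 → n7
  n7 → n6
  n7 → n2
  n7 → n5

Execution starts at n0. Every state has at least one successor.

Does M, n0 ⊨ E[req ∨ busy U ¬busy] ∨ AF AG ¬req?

Holds

States satisfying req ∨ busy: {n0, n1, n3, n6}.
States satisfying ¬busy: {n0, n2, n3, n4, n5, n7}.
States satisfying E[req ∨ busy U ¬busy]: {n0, n1, n2, n3, n4, n5, n6, n7}.
States satisfying AG ¬req: ∅.
States satisfying AF AG ¬req: ∅.
States satisfying E[req ∨ busy U ¬busy] ∨ AF AG ¬req: {n0, n1, n2, n3, n4, n5, n6, n7}.
n0 ∈ Sat(E[req ∨ busy U ¬busy] ∨ AF AG ¬req).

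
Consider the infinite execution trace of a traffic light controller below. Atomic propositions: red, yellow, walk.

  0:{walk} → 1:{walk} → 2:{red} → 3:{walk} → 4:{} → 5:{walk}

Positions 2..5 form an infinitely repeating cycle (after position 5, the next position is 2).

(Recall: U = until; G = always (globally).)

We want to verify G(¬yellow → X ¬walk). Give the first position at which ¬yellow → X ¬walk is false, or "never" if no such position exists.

At position 0 the labels are {walk} and the next position 1 has {walk}, so ¬yellow → X ¬walk is false there. This is the first violation.

0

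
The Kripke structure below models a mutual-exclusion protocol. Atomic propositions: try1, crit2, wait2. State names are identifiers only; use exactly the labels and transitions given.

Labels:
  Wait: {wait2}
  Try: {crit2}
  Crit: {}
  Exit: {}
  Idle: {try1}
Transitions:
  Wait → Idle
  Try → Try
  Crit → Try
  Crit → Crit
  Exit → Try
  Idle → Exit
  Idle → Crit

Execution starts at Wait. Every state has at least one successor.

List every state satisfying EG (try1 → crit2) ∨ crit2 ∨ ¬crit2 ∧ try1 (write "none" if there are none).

States satisfying try1 → crit2: {Wait, Try, Crit, Exit}.
States satisfying EG (try1 → crit2): {Try, Crit, Exit}.
States satisfying ¬crit2: {Wait, Crit, Exit, Idle}.
States satisfying ¬crit2 ∧ try1: {Idle}.
States satisfying crit2 ∨ ¬crit2 ∧ try1: {Try, Idle}.
States satisfying EG (try1 → crit2) ∨ crit2 ∨ ¬crit2 ∧ try1: {Try, Crit, Exit, Idle}.

{Try, Crit, Exit, Idle}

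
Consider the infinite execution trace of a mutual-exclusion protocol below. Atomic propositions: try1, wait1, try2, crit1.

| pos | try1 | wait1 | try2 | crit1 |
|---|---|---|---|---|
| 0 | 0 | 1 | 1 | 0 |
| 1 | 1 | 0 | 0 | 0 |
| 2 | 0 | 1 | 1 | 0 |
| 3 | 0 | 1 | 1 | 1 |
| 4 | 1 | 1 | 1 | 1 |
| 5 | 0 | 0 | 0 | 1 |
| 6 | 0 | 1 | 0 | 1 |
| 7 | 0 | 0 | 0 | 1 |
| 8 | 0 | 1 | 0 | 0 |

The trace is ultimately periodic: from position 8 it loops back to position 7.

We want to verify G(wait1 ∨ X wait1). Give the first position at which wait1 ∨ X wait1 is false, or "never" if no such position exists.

never

wait1 ∨ X wait1 holds at every position 0..8, and those are all the positions the trace ever visits, so the invariant G(wait1 ∨ X wait1) is never violated.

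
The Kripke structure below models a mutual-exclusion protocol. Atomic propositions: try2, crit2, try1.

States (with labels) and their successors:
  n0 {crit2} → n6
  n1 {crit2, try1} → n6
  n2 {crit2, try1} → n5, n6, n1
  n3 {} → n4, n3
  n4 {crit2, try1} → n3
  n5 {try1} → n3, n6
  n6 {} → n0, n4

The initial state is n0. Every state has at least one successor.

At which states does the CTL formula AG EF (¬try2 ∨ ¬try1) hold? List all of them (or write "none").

{n0, n1, n2, n3, n4, n5, n6}

States satisfying EF (¬try2 ∨ ¬try1): {n0, n1, n2, n3, n4, n5, n6}.
States satisfying AG EF (¬try2 ∨ ¬try1): {n0, n1, n2, n3, n4, n5, n6}.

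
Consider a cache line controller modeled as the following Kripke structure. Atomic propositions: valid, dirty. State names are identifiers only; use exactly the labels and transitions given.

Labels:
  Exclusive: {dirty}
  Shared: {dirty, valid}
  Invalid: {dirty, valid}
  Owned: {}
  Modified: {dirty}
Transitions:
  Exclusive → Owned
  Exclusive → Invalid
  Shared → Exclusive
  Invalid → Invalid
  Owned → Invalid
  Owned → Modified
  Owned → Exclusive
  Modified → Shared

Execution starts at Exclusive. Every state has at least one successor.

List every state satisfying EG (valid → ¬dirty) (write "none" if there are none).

States satisfying valid → ¬dirty: {Exclusive, Owned, Modified}.
States satisfying EG (valid → ¬dirty): {Exclusive, Owned}.

{Exclusive, Owned}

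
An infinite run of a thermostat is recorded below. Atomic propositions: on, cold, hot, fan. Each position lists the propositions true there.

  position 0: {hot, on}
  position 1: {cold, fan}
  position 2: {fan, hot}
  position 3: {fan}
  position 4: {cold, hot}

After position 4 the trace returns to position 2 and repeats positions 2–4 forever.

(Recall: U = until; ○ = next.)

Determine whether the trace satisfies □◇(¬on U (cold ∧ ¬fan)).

◇(¬on U (cold ∧ ¬fan)) holds at every position 0..4, and those are all positions ever visited, so □◇(¬on U (cold ∧ ¬fan)) holds.

Holds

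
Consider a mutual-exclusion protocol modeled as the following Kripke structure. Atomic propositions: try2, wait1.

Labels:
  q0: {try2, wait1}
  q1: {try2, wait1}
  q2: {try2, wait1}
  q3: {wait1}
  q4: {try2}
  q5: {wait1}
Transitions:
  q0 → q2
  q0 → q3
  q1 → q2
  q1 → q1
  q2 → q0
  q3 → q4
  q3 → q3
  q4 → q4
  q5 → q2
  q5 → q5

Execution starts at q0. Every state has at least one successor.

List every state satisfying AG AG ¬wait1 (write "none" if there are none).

{q4}

States satisfying AG ¬wait1: {q4}.
States satisfying AG AG ¬wait1: {q4}.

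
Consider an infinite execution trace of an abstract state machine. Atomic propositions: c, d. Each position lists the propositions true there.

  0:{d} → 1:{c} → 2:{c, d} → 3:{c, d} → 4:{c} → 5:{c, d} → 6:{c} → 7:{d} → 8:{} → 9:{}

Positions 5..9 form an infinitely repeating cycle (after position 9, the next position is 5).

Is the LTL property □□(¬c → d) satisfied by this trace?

No

□(¬c → d) must hold at every position from 0 onward. It fails at position 0, so □□(¬c → d) is false.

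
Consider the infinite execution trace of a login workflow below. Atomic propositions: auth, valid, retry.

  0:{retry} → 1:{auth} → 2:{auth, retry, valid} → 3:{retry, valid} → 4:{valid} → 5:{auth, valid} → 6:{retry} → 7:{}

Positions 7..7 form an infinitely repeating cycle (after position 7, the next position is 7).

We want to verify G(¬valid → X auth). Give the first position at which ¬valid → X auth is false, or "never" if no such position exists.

Check ¬valid → X auth at each position in order: 0 ✓, 1 ✓, 2 ✓, 3 ✓, 4 ✓, 5 ✓.
At position 6 the labels are {retry} and the next position 7 has {}, so ¬valid → X auth is false there. This is the first violation.

6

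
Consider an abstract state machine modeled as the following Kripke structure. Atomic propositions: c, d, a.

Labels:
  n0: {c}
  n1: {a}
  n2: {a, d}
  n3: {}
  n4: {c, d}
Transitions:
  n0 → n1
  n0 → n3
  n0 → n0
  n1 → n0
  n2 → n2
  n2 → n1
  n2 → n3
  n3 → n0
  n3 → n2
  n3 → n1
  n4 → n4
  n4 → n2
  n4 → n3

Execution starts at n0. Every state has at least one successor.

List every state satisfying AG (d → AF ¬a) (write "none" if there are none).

States satisfying d → AF ¬a: {n0, n1, n3, n4}.
States satisfying AG (d → AF ¬a): ∅.

none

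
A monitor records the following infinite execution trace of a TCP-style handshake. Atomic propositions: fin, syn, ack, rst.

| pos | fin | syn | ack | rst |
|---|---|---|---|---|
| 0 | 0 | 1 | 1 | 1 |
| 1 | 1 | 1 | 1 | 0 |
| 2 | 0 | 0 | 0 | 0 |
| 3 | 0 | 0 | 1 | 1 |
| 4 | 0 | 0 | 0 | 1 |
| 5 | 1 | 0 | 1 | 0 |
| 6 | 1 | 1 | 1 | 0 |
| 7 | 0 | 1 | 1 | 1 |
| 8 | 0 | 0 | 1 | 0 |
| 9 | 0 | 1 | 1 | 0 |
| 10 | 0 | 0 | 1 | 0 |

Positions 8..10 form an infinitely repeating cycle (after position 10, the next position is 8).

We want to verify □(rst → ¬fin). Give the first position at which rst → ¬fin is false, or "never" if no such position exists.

never

rst → ¬fin holds at every position 0..10, and those are all the positions the trace ever visits, so the invariant □(rst → ¬fin) is never violated.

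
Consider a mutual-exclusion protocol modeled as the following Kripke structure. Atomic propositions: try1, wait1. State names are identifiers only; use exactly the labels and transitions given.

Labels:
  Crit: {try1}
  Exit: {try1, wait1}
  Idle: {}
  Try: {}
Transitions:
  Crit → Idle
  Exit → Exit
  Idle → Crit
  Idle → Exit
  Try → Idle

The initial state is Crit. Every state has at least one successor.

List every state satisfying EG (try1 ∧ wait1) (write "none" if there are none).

States satisfying try1 ∧ wait1: {Exit}.
States satisfying EG (try1 ∧ wait1): {Exit}.

{Exit}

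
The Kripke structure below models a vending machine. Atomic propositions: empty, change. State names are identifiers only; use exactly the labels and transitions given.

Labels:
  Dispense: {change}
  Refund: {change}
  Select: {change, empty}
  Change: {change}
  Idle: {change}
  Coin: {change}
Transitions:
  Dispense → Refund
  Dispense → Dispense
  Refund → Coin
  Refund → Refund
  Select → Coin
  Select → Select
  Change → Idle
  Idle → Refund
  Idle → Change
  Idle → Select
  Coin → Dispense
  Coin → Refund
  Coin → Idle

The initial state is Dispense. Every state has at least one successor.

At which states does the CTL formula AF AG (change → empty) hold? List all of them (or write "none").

none

States satisfying AG (change → empty): ∅.
States satisfying AF AG (change → empty): ∅.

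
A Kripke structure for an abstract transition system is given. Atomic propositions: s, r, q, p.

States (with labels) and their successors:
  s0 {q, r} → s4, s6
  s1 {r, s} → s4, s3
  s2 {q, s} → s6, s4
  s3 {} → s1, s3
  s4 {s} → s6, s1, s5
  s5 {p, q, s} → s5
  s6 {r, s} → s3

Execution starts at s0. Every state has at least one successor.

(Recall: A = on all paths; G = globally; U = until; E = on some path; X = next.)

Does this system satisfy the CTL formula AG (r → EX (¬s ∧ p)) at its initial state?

States satisfying r → EX (¬s ∧ p): {s2, s3, s4, s5}.
States satisfying AG (r → EX (¬s ∧ p)): {s5}.
s0 is reachable from s0 and violates r → EX (¬s ∧ p), so AG fails at s0.
s0 ∉ Sat(AG (r → EX (¬s ∧ p))).

No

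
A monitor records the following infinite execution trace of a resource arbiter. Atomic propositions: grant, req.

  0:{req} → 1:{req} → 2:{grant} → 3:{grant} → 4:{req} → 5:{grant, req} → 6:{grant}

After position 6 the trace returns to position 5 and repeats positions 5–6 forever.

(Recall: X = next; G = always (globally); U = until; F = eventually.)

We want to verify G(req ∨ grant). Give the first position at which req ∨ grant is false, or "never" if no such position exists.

req ∨ grant holds at every position 0..6, and those are all the positions the trace ever visits, so the invariant G(req ∨ grant) is never violated.

never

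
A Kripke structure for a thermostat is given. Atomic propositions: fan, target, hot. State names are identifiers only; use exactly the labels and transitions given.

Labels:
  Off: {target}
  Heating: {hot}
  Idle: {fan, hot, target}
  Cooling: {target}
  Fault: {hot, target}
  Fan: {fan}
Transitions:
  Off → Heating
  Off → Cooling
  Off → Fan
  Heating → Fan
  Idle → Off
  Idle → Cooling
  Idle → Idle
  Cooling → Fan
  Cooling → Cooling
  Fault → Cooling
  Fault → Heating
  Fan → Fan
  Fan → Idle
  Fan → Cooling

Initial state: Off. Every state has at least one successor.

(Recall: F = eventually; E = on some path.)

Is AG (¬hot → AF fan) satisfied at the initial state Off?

No

States satisfying ¬hot → AF fan: {Heating, Idle, Fault, Fan}.
States satisfying AG (¬hot → AF fan): ∅.
Cooling is reachable from Off and violates ¬hot → AF fan, so AG fails at Off.
Off ∉ Sat(AG (¬hot → AF fan)).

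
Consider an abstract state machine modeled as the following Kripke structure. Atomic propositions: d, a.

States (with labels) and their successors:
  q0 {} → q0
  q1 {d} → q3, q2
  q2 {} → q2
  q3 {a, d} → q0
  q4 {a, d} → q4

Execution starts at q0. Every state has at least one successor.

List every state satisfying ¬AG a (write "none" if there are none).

States satisfying a: {q3, q4}.
States satisfying AG a: {q4}.
States satisfying ¬AG a: {q0, q1, q2, q3}.

{q0, q1, q2, q3}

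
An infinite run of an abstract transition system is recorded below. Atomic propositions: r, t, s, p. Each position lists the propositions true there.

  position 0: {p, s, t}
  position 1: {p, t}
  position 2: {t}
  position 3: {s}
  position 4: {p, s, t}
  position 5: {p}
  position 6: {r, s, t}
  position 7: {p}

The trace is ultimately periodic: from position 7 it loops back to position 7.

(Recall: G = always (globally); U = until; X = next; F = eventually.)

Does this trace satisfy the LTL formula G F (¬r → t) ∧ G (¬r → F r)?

F (¬r → t) must hold at every position from 0 onward. It fails at position 7, so G F (¬r → t) is false.
¬r → F r must hold at every position from 0 onward. It fails at position 7, so G (¬r → F r) is false.
Positions where ¬r holds: 0, 1, 2, 3, 4, 5, 7.
Check F r at each: 0→ok, 1→ok, 2→ok, 3→ok, 4→ok, 5→ok, 7→fails.
At position 0: G F (¬r → t) is false; G (¬r → F r) is false; so G F (¬r → t) ∧ G (¬r → F r) is false.

Does not hold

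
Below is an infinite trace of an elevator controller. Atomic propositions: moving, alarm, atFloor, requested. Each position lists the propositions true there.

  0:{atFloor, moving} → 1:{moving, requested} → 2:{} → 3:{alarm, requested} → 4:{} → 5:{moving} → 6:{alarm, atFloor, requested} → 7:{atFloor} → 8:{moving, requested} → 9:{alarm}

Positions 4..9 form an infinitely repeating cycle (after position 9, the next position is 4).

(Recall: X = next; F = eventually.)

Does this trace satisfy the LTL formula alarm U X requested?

Holds

Walking from position 0: X requested first holds at position 0, and alarm holds at every earlier position along the way, so alarm U X requested holds.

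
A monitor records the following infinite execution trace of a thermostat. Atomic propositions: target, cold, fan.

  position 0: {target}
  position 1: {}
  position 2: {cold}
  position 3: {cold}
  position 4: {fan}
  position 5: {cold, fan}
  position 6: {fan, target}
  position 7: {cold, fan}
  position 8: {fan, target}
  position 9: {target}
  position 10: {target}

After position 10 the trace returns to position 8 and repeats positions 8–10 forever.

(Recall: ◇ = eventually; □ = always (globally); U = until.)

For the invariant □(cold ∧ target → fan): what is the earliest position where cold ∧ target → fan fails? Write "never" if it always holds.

cold ∧ target → fan holds at every position 0..10, and those are all the positions the trace ever visits, so the invariant □(cold ∧ target → fan) is never violated.

never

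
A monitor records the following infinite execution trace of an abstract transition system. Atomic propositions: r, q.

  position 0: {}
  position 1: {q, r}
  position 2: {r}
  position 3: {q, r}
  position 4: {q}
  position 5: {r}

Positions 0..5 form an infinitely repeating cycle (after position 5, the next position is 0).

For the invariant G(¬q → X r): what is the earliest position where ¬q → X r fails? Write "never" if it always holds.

5

Check ¬q → X r at each position in order: 0 ✓, 1 ✓, 2 ✓, 3 ✓, 4 ✓.
At position 5 the labels are {r} and the next position 0 has {}, so ¬q → X r is false there. This is the first violation.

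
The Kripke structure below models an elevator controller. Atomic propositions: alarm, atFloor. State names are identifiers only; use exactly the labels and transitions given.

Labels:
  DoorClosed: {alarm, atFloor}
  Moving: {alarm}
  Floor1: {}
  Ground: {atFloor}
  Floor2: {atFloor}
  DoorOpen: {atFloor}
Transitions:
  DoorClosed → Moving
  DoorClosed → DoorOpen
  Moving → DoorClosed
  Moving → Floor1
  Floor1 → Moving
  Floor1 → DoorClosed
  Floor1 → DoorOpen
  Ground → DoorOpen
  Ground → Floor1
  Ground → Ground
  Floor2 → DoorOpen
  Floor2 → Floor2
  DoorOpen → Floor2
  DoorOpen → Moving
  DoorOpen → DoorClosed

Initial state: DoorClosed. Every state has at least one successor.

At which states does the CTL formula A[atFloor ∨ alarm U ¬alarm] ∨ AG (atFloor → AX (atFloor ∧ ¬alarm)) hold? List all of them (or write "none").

{Floor1, Ground, Floor2, DoorOpen}

States satisfying atFloor ∨ alarm: {DoorClosed, Moving, Ground, Floor2, DoorOpen}.
States satisfying ¬alarm: {Floor1, Ground, Floor2, DoorOpen}.
States satisfying A[atFloor ∨ alarm U ¬alarm]: {Floor1, Ground, Floor2, DoorOpen}.
States satisfying atFloor → AX (atFloor ∧ ¬alarm): {Moving, Floor1, Floor2}.
States satisfying AG (atFloor → AX (atFloor ∧ ¬alarm)): ∅.
States satisfying A[atFloor ∨ alarm U ¬alarm] ∨ AG (atFloor → AX (atFloor ∧ ¬alarm)): {Floor1, Ground, Floor2, DoorOpen}.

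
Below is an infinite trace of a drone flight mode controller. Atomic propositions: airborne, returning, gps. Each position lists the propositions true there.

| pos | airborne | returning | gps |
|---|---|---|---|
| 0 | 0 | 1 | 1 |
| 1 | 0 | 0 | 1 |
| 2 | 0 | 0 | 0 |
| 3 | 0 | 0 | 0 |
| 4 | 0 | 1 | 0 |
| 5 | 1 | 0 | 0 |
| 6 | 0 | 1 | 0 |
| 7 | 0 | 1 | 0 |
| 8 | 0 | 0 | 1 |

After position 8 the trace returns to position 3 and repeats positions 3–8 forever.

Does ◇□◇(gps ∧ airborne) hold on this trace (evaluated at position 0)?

□◇(gps ∧ airborne) is false at every position 0..8, so it never becomes true and ◇□◇(gps ∧ airborne) fails.

No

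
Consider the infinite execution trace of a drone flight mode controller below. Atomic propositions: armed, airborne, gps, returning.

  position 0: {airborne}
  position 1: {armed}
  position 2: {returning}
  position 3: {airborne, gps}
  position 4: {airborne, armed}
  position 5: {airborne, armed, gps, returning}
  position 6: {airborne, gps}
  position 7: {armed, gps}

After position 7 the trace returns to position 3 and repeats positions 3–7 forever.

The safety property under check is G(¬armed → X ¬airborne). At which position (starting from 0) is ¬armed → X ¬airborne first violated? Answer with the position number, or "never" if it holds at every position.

2

Check ¬armed → X ¬airborne at each position in order: 0 ✓, 1 ✓.
At position 2 the labels are {returning} and the next position 3 has {airborne, gps}, so ¬armed → X ¬airborne is false there. This is the first violation.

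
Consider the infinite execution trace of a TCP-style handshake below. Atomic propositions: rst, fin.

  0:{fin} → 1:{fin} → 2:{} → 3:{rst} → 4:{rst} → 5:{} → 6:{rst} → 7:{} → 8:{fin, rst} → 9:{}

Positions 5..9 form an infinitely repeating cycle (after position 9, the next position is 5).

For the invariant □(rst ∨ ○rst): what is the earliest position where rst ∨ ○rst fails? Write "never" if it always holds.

0

At position 0 the labels are {fin} and the next position 1 has {fin}, so rst ∨ ○rst is false there. This is the first violation.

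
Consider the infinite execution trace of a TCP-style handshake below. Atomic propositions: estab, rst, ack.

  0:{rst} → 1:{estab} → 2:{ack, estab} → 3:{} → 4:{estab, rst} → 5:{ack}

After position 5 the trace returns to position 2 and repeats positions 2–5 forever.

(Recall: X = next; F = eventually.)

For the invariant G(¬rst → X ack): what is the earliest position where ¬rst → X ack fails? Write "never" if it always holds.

2

Check ¬rst → X ack at each position in order: 0 ✓, 1 ✓.
At position 2 the labels are {ack, estab} and the next position 3 has {}, so ¬rst → X ack is false there. This is the first violation.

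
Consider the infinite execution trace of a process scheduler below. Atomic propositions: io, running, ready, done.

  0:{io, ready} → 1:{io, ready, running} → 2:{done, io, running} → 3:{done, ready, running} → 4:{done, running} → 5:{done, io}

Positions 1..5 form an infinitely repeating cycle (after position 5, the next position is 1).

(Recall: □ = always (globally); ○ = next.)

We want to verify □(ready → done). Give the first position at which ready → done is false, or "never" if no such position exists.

0

At position 0 the labels are {io, ready}, so ready → done is false there. This is the first violation.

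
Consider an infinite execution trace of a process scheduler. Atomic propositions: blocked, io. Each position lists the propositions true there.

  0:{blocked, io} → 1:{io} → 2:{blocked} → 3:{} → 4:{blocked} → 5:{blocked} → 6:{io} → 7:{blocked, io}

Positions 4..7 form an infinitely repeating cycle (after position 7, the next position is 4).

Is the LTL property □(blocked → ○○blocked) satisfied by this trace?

blocked → ○○blocked must hold at every position from 0 onward. It fails at position 4, so □(blocked → ○○blocked) is false.
Positions where blocked holds: 0, 2, 4, 5, 7.
Check ○○blocked at each: 0→ok, 2→ok, 4→fails, 5→ok, 7→ok.

Does not hold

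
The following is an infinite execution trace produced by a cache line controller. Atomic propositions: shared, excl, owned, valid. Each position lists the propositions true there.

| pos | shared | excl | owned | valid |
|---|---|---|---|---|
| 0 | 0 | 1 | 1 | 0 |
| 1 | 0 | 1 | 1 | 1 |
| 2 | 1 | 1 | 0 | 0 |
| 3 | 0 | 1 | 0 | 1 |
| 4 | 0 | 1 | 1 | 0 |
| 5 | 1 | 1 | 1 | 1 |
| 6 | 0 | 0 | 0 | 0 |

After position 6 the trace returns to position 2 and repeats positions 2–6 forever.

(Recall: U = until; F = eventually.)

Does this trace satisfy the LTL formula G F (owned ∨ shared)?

F (owned ∨ shared) holds at every position 0..6, and those are all positions ever visited, so G F (owned ∨ shared) holds.

Holds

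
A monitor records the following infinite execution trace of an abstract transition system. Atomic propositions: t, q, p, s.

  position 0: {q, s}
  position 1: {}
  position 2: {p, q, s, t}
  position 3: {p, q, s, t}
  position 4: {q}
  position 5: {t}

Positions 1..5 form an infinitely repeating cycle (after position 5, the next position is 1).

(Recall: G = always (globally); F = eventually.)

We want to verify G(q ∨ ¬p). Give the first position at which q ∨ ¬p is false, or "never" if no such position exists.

never

q ∨ ¬p holds at every position 0..5, and those are all the positions the trace ever visits, so the invariant G(q ∨ ¬p) is never violated.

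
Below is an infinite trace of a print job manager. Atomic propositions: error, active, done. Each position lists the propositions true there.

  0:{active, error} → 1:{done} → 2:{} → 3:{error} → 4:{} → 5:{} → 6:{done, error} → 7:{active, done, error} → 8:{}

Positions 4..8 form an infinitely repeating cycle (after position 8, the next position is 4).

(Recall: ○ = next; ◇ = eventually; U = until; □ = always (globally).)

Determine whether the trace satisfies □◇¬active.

Yes

◇¬active holds at every position 0..8, and those are all positions ever visited, so □◇¬active holds.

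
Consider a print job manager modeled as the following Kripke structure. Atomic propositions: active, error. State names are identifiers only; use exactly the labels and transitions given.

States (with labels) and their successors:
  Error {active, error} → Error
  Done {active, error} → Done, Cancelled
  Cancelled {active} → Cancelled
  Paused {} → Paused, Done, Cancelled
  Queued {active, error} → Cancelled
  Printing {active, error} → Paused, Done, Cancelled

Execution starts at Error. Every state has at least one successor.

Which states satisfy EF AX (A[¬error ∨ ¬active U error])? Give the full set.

States satisfying AX (A[¬error ∨ ¬active U error]): {Error}.
States satisfying EF AX (A[¬error ∨ ¬active U error]): {Error}.

{Error}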